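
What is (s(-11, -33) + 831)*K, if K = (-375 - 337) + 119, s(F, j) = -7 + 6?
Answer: -492190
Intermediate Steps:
s(F, j) = -1
K = -593 (K = -712 + 119 = -593)
(s(-11, -33) + 831)*K = (-1 + 831)*(-593) = 830*(-593) = -492190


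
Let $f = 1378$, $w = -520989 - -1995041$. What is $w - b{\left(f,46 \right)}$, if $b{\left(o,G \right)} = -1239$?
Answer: $1475291$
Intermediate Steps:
$w = 1474052$ ($w = -520989 + 1995041 = 1474052$)
$w - b{\left(f,46 \right)} = 1474052 - -1239 = 1474052 + 1239 = 1475291$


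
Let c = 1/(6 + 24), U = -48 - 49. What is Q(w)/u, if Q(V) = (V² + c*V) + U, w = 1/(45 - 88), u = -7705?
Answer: 5380603/427396350 ≈ 0.012589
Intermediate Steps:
U = -97
w = -1/43 (w = 1/(-43) = -1/43 ≈ -0.023256)
c = 1/30 ≈ 0.033333
Q(V) = -97 + V² + V/30 (Q(V) = (V² + V/30) - 97 = -97 + V² + V/30)
Q(w)/u = (-97 + (-1/43)² + (1/30)*(-1/43))/(-7705) = (-97 + 1/1849 - 1/1290)*(-1/7705) = -5380603/55470*(-1/7705) = 5380603/427396350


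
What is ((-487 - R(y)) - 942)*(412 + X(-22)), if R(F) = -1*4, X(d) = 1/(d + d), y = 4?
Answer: -25830975/44 ≈ -5.8707e+5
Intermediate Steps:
X(d) = 1/(2*d)
R(F) = -4
((-487 - R(y)) - 942)*(412 + X(-22)) = ((-487 - 1*(-4)) - 942)*(412 + (½)/(-22)) = ((-487 + 4) - 942)*(412 + (½)*(-1/22)) = (-483 - 942)*(412 - 1/44) = -1425*18127/44 = -25830975/44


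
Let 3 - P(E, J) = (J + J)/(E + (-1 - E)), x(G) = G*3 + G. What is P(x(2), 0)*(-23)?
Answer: -69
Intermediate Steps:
x(G) = 4*G (x(G) = 3*G + G = 4*G)
P(E, J) = 3 + 2*J (P(E, J) = 3 - (J + J)/(E + (-1 - E)) = 3 - 2*J/(-1) = 3 - 2*J*(-1) = 3 - (-2)*J = 3 + 2*J)
P(x(2), 0)*(-23) = (3 + 2*0)*(-23) = (3 + 0)*(-23) = 3*(-23) = -69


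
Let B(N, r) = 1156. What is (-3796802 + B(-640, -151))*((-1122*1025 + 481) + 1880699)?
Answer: -2775110659980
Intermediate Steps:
(-3796802 + B(-640, -151))*((-1122*1025 + 481) + 1880699) = (-3796802 + 1156)*((-1122*1025 + 481) + 1880699) = -3795646*((-1150050 + 481) + 1880699) = -3795646*(-1149569 + 1880699) = -3795646*731130 = -2775110659980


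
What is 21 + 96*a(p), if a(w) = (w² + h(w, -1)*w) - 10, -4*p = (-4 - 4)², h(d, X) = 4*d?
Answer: 121941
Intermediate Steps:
p = -16 (p = -(-4 - 4)²/4 = -¼*(-8)² = -¼*64 = -16)
a(w) = -10 + 5*w² (a(w) = (w² + (4*w)*w) - 10 = (w² + 4*w²) - 10 = 5*w² - 10 = -10 + 5*w²)
21 + 96*a(p) = 21 + 96*(-10 + 5*(-16)²) = 21 + 96*(-10 + 5*256) = 21 + 96*(-10 + 1280) = 21 + 96*1270 = 21 + 121920 = 121941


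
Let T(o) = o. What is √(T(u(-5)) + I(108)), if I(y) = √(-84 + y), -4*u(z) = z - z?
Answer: 2^(¾)*3^(¼) ≈ 2.2134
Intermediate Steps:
u(z) = 0 (u(z) = -(z - z)/4 = -¼*0 = 0)
√(T(u(-5)) + I(108)) = √(0 + √(-84 + 108)) = √(0 + √24) = √(0 + 2*√6) = √(2*√6) = 2^(¾)*3^(¼)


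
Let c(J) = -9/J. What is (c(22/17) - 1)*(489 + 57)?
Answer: -47775/11 ≈ -4343.2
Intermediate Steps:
(c(22/17) - 1)*(489 + 57) = (-9/(22/17) - 1)*(489 + 57) = (-9/(22*(1/17)) - 1)*546 = (-9/22/17 - 1)*546 = (-9*17/22 - 1)*546 = (-153/22 - 1)*546 = -175/22*546 = -47775/11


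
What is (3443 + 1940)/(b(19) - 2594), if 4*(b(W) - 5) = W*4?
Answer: -5383/2570 ≈ -2.0946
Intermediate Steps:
b(W) = 5 + W (b(W) = 5 + (W*4)/4 = 5 + (4*W)/4 = 5 + W)
(3443 + 1940)/(b(19) - 2594) = (3443 + 1940)/((5 + 19) - 2594) = 5383/(24 - 2594) = 5383/(-2570) = 5383*(-1/2570) = -5383/2570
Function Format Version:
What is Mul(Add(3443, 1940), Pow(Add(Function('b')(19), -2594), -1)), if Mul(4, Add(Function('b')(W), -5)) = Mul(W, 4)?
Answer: Rational(-5383, 2570) ≈ -2.0946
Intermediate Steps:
Function('b')(W) = Add(5, W) (Function('b')(W) = Add(5, Mul(Rational(1, 4), Mul(W, 4))) = Add(5, Mul(Rational(1, 4), Mul(4, W))) = Add(5, W))
Mul(Add(3443, 1940), Pow(Add(Function('b')(19), -2594), -1)) = Mul(Add(3443, 1940), Pow(Add(Add(5, 19), -2594), -1)) = Mul(5383, Pow(Add(24, -2594), -1)) = Mul(5383, Pow(-2570, -1)) = Mul(5383, Rational(-1, 2570)) = Rational(-5383, 2570)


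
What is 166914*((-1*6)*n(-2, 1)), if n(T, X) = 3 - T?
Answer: -5007420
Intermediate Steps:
166914*((-1*6)*n(-2, 1)) = 166914*((-1*6)*(3 - 1*(-2))) = 166914*(-6*(3 + 2)) = 166914*(-6*5) = 166914*(-30) = -5007420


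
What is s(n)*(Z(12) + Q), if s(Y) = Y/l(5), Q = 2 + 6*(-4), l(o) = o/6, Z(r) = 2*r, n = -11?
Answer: -132/5 ≈ -26.400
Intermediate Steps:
l(o) = o/6 (l(o) = o*(⅙) = o/6)
Q = -22 (Q = 2 - 24 = -22)
s(Y) = 6*Y/5 (s(Y) = Y/(((⅙)*5)) = Y/(⅚) = Y*(6/5) = 6*Y/5)
s(n)*(Z(12) + Q) = ((6/5)*(-11))*(2*12 - 22) = -66*(24 - 22)/5 = -66/5*2 = -132/5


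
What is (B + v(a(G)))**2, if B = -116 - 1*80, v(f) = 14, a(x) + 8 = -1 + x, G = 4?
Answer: 33124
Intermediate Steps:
a(x) = -9 + x (a(x) = -8 + (-1 + x) = -9 + x)
B = -196 (B = -116 - 80 = -196)
(B + v(a(G)))**2 = (-196 + 14)**2 = (-182)**2 = 33124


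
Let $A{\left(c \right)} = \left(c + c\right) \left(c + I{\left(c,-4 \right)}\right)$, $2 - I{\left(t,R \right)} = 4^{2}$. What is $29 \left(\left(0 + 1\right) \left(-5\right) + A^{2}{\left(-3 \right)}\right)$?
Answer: $301571$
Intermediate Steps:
$I{\left(t,R \right)} = -14$ ($I{\left(t,R \right)} = 2 - 4^{2} = 2 - 16 = -14$)
$A{\left(c \right)} = 2 c \left(-14 + c\right)$ ($A{\left(c \right)} = \left(c + c\right) \left(c - 14\right) = 2 c \left(-14 + c\right)$)
$29 \left(\left(0 + 1\right) \left(-5\right) + A^{2}{\left(-3 \right)}\right) = 29 \left(\left(0 + 1\right) \left(-5\right) + \left(2 \left(-3\right) \left(-14 - 3\right)\right)^{2}\right) = 29 \left(1 \left(-5\right) + \left(2 \left(-3\right) \left(-17\right)\right)^{2}\right) = 29 \left(-5 + 102^{2}\right) = 29 \left(-5 + 10404\right) = 29 \cdot 10399 = 301571$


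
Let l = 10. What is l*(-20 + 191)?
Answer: 1710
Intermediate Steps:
l*(-20 + 191) = 10*(-20 + 191) = 10*171 = 1710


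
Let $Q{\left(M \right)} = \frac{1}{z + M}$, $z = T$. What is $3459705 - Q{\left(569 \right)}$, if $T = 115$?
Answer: $\frac{2366438219}{684} \approx 3.4597 \cdot 10^{6}$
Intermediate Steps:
$z = 115$
$Q{\left(M \right)} = \frac{1}{115 + M}$
$3459705 - Q{\left(569 \right)} = 3459705 - \frac{1}{115 + 569} = 3459705 - \frac{1}{684} = \frac{2366438219}{684}$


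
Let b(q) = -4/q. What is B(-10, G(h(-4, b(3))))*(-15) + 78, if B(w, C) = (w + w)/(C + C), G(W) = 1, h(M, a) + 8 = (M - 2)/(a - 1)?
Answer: 228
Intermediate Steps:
h(M, a) = -8 + (-2 + M)/(-1 + a) (h(M, a) = -8 + (M - 2)/(a - 1) = -8 + (-2 + M)/(-1 + a))
B(w, C) = w/C (B(w, C) = (2*w)/((2*C)) = (2*w)*(1/(2*C)) = w/C)
B(-10, G(h(-4, b(3))))*(-15) + 78 = -10/1*(-15) + 78 = -10*1*(-15) + 78 = -10*(-15) + 78 = 150 + 78 = 228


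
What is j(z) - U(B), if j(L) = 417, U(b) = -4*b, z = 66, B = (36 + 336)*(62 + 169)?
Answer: 344145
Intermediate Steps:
B = 85932 (B = 372*231 = 85932)
j(z) - U(B) = 417 - (-4)*85932 = 417 - 1*(-343728) = 417 + 343728 = 344145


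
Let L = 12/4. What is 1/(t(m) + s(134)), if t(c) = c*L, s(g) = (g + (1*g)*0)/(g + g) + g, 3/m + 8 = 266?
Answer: 43/5785 ≈ 0.0074330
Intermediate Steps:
m = 1/86 (m = 3/(-8 + 266) = 3/258 = 3*(1/258) = 1/86 ≈ 0.011628)
L = 3 (L = 12*(¼) = 3)
s(g) = ½ + g (s(g) = (g + g*0)/((2*g)) + g = (g + 0)*(1/(2*g)) + g = g*(1/(2*g)) + g = ½ + g)
t(c) = 3*c (t(c) = c*3 = 3*c)
1/(t(m) + s(134)) = 1/(3*(1/86) + (½ + 134)) = 1/(3/86 + 269/2) = 1/(5785/43) = 43/5785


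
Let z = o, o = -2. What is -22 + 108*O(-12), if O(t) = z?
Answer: -238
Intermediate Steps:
z = -2
O(t) = -2
-22 + 108*O(-12) = -22 + 108*(-2) = -22 - 216 = -238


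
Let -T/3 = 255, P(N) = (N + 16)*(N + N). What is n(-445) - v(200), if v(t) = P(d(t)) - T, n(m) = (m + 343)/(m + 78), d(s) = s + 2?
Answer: -32603077/367 ≈ -88837.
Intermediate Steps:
d(s) = 2 + s
P(N) = 2*N*(16 + N) (P(N) = (16 + N)*(2*N) = 2*N*(16 + N))
T = -765 (T = -3*255 = -765)
n(m) = (343 + m)/(78 + m)
v(t) = 765 + 2*(2 + t)*(18 + t) (v(t) = 2*(2 + t)*(16 + (2 + t)) - 1*(-765) = 2*(2 + t)*(18 + t) + 765 = 765 + 2*(2 + t)*(18 + t))
n(-445) - v(200) = (343 - 445)/(78 - 445) - (765 + 2*(2 + 200)*(18 + 200)) = -102/(-367) - (765 + 2*202*218) = -1/367*(-102) - (765 + 88072) = 102/367 - 1*88837 = 102/367 - 88837 = -32603077/367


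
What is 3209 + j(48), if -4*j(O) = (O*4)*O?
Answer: 905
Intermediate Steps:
j(O) = -O**2 (j(O) = -O*4*O/4 = -4*O*O/4 = -O**2)
3209 + j(48) = 3209 - 1*48**2 = 3209 - 1*2304 = 3209 - 2304 = 905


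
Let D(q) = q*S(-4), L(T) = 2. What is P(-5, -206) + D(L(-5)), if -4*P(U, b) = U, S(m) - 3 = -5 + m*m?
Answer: 117/4 ≈ 29.250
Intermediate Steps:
S(m) = -2 + m**2 (S(m) = 3 + (-5 + m*m) = 3 + (-5 + m**2) = -2 + m**2)
P(U, b) = -U/4
D(q) = 14*q (D(q) = q*(-2 + (-4)**2) = q*(-2 + 16) = q*14 = 14*q)
P(-5, -206) + D(L(-5)) = -1/4*(-5) + 14*2 = 5/4 + 28 = 117/4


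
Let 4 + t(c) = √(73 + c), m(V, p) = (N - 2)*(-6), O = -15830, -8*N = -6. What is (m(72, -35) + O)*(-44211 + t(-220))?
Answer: 1399183675/2 - 221515*I*√3/2 ≈ 6.9959e+8 - 1.9184e+5*I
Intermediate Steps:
N = ¾ (N = -⅛*(-6) = ¾ ≈ 0.75000)
m(V, p) = 15/2 (m(V, p) = (¾ - 2)*(-6) = -5/4*(-6) = 15/2)
t(c) = -4 + √(73 + c)
(m(72, -35) + O)*(-44211 + t(-220)) = (15/2 - 15830)*(-44211 + (-4 + √(73 - 220))) = -31645*(-44211 + (-4 + √(-147)))/2 = -31645*(-44211 + (-4 + 7*I*√3))/2 = -31645*(-44215 + 7*I*√3)/2 = 1399183675/2 - 221515*I*√3/2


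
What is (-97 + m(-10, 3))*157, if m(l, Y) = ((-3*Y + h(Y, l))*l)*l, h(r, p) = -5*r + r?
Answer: -344929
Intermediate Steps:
h(r, p) = -4*r
m(l, Y) = -7*Y*l² (m(l, Y) = ((-3*Y - 4*Y)*l)*l = ((-7*Y)*l)*l = (-7*Y*l)*l = -7*Y*l²)
(-97 + m(-10, 3))*157 = (-97 - 7*3*(-10)²)*157 = (-97 - 7*3*100)*157 = (-97 - 2100)*157 = -2197*157 = -344929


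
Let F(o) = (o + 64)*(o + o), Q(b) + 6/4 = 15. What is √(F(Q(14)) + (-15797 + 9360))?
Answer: I*√17378/2 ≈ 65.913*I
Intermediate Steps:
Q(b) = 27/2 (Q(b) = -3/2 + 15 = 27/2)
F(o) = 2*o*(64 + o) (F(o) = (64 + o)*(2*o) = 2*o*(64 + o))
√(F(Q(14)) + (-15797 + 9360)) = √(2*(27/2)*(64 + 27/2) + (-15797 + 9360)) = √(2*(27/2)*(155/2) - 6437) = √(4185/2 - 6437) = √(-8689/2) = I*√17378/2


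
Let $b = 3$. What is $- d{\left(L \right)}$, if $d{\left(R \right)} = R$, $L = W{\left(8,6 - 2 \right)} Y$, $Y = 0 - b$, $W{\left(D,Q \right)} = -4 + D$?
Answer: $12$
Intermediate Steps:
$Y = -3$ ($Y = 0 - 3 = -3$)
$L = -12$ ($L = \left(-4 + 8\right) \left(-3\right) = 4 \left(-3\right) = -12$)
$- d{\left(L \right)} = \left(-1\right) \left(-12\right) = 12$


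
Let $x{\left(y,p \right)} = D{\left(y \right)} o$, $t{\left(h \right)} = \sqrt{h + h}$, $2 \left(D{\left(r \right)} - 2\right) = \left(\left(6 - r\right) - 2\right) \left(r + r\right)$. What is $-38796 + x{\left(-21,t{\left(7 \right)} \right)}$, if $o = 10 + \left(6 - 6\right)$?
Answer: $-44026$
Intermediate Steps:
$D{\left(r \right)} = 2 + r \left(4 - r\right)$ ($D{\left(r \right)} = 2 + \frac{\left(\left(6 - r\right) - 2\right) \left(r + r\right)}{2} = 2 + \frac{\left(4 - r\right) 2 r}{2} = 2 + \frac{2 r \left(4 - r\right)}{2} = 2 + r \left(4 - r\right)$)
$o = 10$ ($o = 10 + \left(6 - 6\right) = 10 + 0 = 10$)
$t{\left(h \right)} = \sqrt{2} \sqrt{h}$ ($t{\left(h \right)} = \sqrt{2 h} = \sqrt{2} \sqrt{h}$)
$x{\left(y,p \right)} = 20 - 10 y^{2} + 40 y$ ($x{\left(y,p \right)} = \left(2 - y^{2} + 4 y\right) 10 = 20 - 10 y^{2} + 40 y$)
$-38796 + x{\left(-21,t{\left(7 \right)} \right)} = -38796 + \left(20 - 10 \left(-21\right)^{2} + 40 \left(-21\right)\right) = -38796 - 5230 = -44026$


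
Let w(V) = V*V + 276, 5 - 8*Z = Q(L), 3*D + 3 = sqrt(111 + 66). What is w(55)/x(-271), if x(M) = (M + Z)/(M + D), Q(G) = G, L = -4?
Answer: 422528/127 - 26408*sqrt(177)/6477 ≈ 3272.8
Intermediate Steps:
D = -1 + sqrt(177)/3 (D = -1 + sqrt(111 + 66)/3 = -1 + sqrt(177)/3 ≈ 3.4347)
Z = 9/8 (Z = 5/8 - 1/8*(-4) = 5/8 + 1/2 = 9/8 ≈ 1.1250)
x(M) = (9/8 + M)/(-1 + M + sqrt(177)/3) (x(M) = (M + 9/8)/(M + (-1 + sqrt(177)/3)) = (9/8 + M)/(-1 + M + sqrt(177)/3))
w(V) = 276 + V**2 (w(V) = V**2 + 276 = 276 + V**2)
w(55)/x(-271) = (276 + 55**2)/((3*(9 + 8*(-271))/(8*(-3 + sqrt(177) + 3*(-271))))) = (276 + 3025)/((3*(9 - 2168)/(8*(-3 + sqrt(177) - 813)))) = 3301/(((3/8)*(-2159)/(-816 + sqrt(177)))) = 3301/((-6477/(8*(-816 + sqrt(177))))) = 3301*(128/127 - 8*sqrt(177)/6477) = 422528/127 - 26408*sqrt(177)/6477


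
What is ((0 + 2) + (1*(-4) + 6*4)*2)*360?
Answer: 15120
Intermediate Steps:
((0 + 2) + (1*(-4) + 6*4)*2)*360 = (2 + (-4 + 24)*2)*360 = (2 + 20*2)*360 = (2 + 40)*360 = 42*360 = 15120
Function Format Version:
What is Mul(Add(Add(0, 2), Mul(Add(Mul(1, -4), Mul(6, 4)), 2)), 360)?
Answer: 15120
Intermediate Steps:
Mul(Add(Add(0, 2), Mul(Add(Mul(1, -4), Mul(6, 4)), 2)), 360) = Mul(Add(2, Mul(Add(-4, 24), 2)), 360) = Mul(Add(2, Mul(20, 2)), 360) = Mul(Add(2, 40), 360) = Mul(42, 360) = 15120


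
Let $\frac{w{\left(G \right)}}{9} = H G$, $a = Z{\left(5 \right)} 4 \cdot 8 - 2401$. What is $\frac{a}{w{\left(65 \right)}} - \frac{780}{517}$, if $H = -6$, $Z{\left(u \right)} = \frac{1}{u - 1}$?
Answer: $- \frac{1500619}{1814670} \approx -0.82694$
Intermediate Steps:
$Z{\left(u \right)} = \frac{1}{-1 + u}$
$a = -2393$ ($a = \frac{1}{-1 + 5} \cdot 4 \cdot 8 - 2401 = \frac{1}{4} \cdot 4 \cdot 8 - 2401 = 1 \cdot 8 - 2401 = 8 - 2401 = -2393$)
$w{\left(G \right)} = - 54 G$ ($w{\left(G \right)} = 9 \left(- 6 G\right) = - 54 G$)
$\frac{a}{w{\left(65 \right)}} - \frac{780}{517} = - \frac{2393}{\left(-54\right) 65} - \frac{780}{517} = - \frac{2393}{-3510} - \frac{780}{517} = \left(-2393\right) \left(- \frac{1}{3510}\right) - \frac{780}{517} = \frac{2393}{3510} - \frac{780}{517} = - \frac{1500619}{1814670}$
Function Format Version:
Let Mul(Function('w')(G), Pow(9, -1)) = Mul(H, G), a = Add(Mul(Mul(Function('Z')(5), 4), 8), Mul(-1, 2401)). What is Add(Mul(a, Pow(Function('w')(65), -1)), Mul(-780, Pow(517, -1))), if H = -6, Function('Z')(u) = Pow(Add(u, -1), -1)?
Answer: Rational(-1500619, 1814670) ≈ -0.82694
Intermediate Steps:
Function('Z')(u) = Pow(Add(-1, u), -1)
a = -2393 (a = Add(Mul(Mul(Pow(Add(-1, 5), -1), 4), 8), Mul(-1, 2401)) = Add(Mul(Mul(Pow(4, -1), 4), 8), -2401) = Add(Mul(Mul(Rational(1, 4), 4), 8), -2401) = Add(Mul(1, 8), -2401) = Add(8, -2401) = -2393)
Function('w')(G) = Mul(-54, G) (Function('w')(G) = Mul(9, Mul(-6, G)) = Mul(-54, G))
Add(Mul(a, Pow(Function('w')(65), -1)), Mul(-780, Pow(517, -1))) = Add(Mul(-2393, Pow(Mul(-54, 65), -1)), Mul(-780, Pow(517, -1))) = Add(Mul(-2393, Pow(-3510, -1)), Mul(-780, Rational(1, 517))) = Add(Mul(-2393, Rational(-1, 3510)), Rational(-780, 517)) = Add(Rational(2393, 3510), Rational(-780, 517)) = Rational(-1500619, 1814670)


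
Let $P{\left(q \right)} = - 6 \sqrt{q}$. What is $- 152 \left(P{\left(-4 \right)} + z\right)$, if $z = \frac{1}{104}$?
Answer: $- \frac{19}{13} + 1824 i \approx -1.4615 + 1824.0 i$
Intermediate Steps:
$z = \frac{1}{104} \approx 0.0096154$
$- 152 \left(P{\left(-4 \right)} + z\right) = - 152 \left(- 6 \sqrt{-4} + \frac{1}{104}\right) = - 152 \left(- 6 \cdot 2 i + \frac{1}{104}\right) = - 152 \left(- 12 i + \frac{1}{104}\right) = - 152 \left(\frac{1}{104} - 12 i\right) = - \frac{19}{13} + 1824 i$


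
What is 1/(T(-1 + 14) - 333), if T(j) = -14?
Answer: -1/347 ≈ -0.0028818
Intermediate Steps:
1/(T(-1 + 14) - 333) = 1/(-14 - 333) = 1/(-347) = -1/347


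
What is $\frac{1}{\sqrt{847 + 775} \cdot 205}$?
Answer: $\frac{\sqrt{1622}}{332510} \approx 0.00012112$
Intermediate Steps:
$\frac{1}{\sqrt{847 + 775} \cdot 205} = \frac{1}{\sqrt{1622} \cdot 205} = \frac{1}{205 \sqrt{1622}} = \frac{\sqrt{1622}}{332510}$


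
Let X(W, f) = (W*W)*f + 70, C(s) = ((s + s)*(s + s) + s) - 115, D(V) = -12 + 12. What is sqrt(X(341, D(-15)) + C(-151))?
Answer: 24*sqrt(158) ≈ 301.68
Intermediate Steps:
D(V) = 0
C(s) = -115 + s + 4*s**2 (C(s) = ((2*s)*(2*s) + s) - 115 = (4*s**2 + s) - 115 = (s + 4*s**2) - 115 = -115 + s + 4*s**2)
X(W, f) = 70 + f*W**2 (X(W, f) = W**2*f + 70 = f*W**2 + 70 = 70 + f*W**2)
sqrt(X(341, D(-15)) + C(-151)) = sqrt((70 + 0*341**2) + (-115 - 151 + 4*(-151)**2)) = sqrt((70 + 0*116281) + (-115 - 151 + 4*22801)) = sqrt((70 + 0) + (-115 - 151 + 91204)) = sqrt(70 + 90938) = sqrt(91008) = 24*sqrt(158)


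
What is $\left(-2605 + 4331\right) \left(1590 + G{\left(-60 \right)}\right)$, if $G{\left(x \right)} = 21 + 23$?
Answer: $2820284$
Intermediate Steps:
$G{\left(x \right)} = 44$
$\left(-2605 + 4331\right) \left(1590 + G{\left(-60 \right)}\right) = \left(-2605 + 4331\right) \left(1590 + 44\right) = 1726 \cdot 1634 = 2820284$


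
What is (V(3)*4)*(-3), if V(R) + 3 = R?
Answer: 0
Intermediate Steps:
V(R) = -3 + R
(V(3)*4)*(-3) = ((-3 + 3)*4)*(-3) = (0*4)*(-3) = 0*(-3) = 0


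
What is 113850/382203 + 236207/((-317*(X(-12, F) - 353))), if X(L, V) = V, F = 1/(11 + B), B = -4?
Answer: 80121842183/33251236330 ≈ 2.4096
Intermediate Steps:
F = ⅐ (F = 1/(11 - 4) = 1/7 = ⅐ ≈ 0.14286)
113850/382203 + 236207/((-317*(X(-12, F) - 353))) = 113850/382203 + 236207/((-317*(⅐ - 353))) = 113850*(1/382203) + 236207/((-317*(-2470/7))) = 12650/42467 + 236207/(782990/7) = 12650/42467 + 236207*(7/782990) = 12650/42467 + 1653449/782990 = 80121842183/33251236330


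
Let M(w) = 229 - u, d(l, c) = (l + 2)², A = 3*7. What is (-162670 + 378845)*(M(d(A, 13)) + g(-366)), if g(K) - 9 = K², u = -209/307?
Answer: 8905927281225/307 ≈ 2.9010e+10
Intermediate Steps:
u = -209/307 (u = -209*1/307 = -209/307 ≈ -0.68078)
A = 21
d(l, c) = (2 + l)²
M(w) = 70512/307 (M(w) = 229 - 1*(-209/307) = 229 + 209/307 = 70512/307)
g(K) = 9 + K²
(-162670 + 378845)*(M(d(A, 13)) + g(-366)) = (-162670 + 378845)*(70512/307 + (9 + (-366)²)) = 216175*(70512/307 + (9 + 133956)) = 216175*(70512/307 + 133965) = 216175*(41197767/307) = 8905927281225/307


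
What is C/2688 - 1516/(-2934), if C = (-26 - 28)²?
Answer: 526273/328608 ≈ 1.6015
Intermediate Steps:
C = 2916 (C = (-54)² = 2916)
C/2688 - 1516/(-2934) = 2916/2688 - 1516/(-2934) = 2916*(1/2688) - 1516*(-1/2934) = 243/224 + 758/1467 = 526273/328608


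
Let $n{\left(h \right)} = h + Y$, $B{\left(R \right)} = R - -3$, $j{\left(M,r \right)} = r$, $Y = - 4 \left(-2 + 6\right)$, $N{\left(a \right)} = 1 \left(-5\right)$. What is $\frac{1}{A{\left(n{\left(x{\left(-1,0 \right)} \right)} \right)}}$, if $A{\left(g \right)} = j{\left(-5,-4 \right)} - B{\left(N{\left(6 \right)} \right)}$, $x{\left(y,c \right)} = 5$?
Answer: $- \frac{1}{2} \approx -0.5$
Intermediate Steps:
$N{\left(a \right)} = -5$
$Y = -16$ ($Y = \left(-4\right) 4 = -16$)
$B{\left(R \right)} = 3 + R$ ($B{\left(R \right)} = R + 3 = 3 + R$)
$n{\left(h \right)} = -16 + h$ ($n{\left(h \right)} = h - 16 = -16 + h$)
$A{\left(g \right)} = -2$ ($A{\left(g \right)} = -4 - \left(3 - 5\right) = -4 - -2 = -4 + 2 = -2$)
$\frac{1}{A{\left(n{\left(x{\left(-1,0 \right)} \right)} \right)}} = \frac{1}{-2} = - \frac{1}{2}$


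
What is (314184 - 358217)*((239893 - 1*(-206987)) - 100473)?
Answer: -15253339431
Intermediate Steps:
(314184 - 358217)*((239893 - 1*(-206987)) - 100473) = -44033*((239893 + 206987) - 100473) = -44033*(446880 - 100473) = -44033*346407 = -15253339431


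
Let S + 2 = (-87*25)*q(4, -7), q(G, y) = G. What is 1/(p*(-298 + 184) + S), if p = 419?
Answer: -1/56468 ≈ -1.7709e-5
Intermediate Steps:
S = -8702 (S = -2 - 87*25*4 = -2 - 2175*4 = -2 - 8700 = -8702)
1/(p*(-298 + 184) + S) = 1/(419*(-298 + 184) - 8702) = 1/(419*(-114) - 8702) = 1/(-47766 - 8702) = 1/(-56468) = -1/56468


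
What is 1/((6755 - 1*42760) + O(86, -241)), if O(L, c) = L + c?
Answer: -1/36160 ≈ -2.7655e-5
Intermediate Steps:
1/((6755 - 1*42760) + O(86, -241)) = 1/((6755 - 1*42760) + (86 - 241)) = 1/((6755 - 42760) - 155) = 1/(-36005 - 155) = 1/(-36160) = -1/36160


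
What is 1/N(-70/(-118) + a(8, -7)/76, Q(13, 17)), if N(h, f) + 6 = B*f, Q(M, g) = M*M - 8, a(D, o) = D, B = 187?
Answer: 1/30101 ≈ 3.3221e-5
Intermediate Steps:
Q(M, g) = -8 + M² (Q(M, g) = M² - 8 = -8 + M²)
N(h, f) = -6 + 187*f
1/N(-70/(-118) + a(8, -7)/76, Q(13, 17)) = 1/(-6 + 187*(-8 + 13²)) = 1/(-6 + 187*(-8 + 169)) = 1/(-6 + 187*161) = 1/(-6 + 30107) = 1/30101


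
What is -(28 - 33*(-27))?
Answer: -919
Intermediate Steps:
-(28 - 33*(-27)) = -(28 + 891) = -1*919 = -919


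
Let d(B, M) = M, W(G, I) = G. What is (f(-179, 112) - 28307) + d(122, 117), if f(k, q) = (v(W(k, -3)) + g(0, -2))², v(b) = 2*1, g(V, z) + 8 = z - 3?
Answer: -28069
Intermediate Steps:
g(V, z) = -11 + z (g(V, z) = -8 + (z - 3) = -8 + (-3 + z) = -11 + z)
v(b) = 2
f(k, q) = 121 (f(k, q) = (2 + (-11 - 2))² = (2 - 13)² = (-11)² = 121)
(f(-179, 112) - 28307) + d(122, 117) = (121 - 28307) + 117 = -28186 + 117 = -28069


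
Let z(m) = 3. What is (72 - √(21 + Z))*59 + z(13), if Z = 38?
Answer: 4251 - 59*√59 ≈ 3797.8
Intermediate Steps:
(72 - √(21 + Z))*59 + z(13) = (72 - √(21 + 38))*59 + 3 = (72 - √59)*59 + 3 = (4248 - 59*√59) + 3 = 4251 - 59*√59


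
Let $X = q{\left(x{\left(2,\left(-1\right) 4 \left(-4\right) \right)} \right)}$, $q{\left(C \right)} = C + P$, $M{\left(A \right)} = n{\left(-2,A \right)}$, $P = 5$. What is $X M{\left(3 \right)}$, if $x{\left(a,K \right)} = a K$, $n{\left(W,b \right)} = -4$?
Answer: $-148$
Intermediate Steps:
$M{\left(A \right)} = -4$
$x{\left(a,K \right)} = K a$
$q{\left(C \right)} = 5 + C$ ($q{\left(C \right)} = C + 5 = 5 + C$)
$X = 37$ ($X = 5 + \left(-1\right) 4 \left(-4\right) 2 = 5 + \left(-4\right) \left(-4\right) 2 = 5 + 16 \cdot 2 = 5 + 32 = 37$)
$X M{\left(3 \right)} = 37 \left(-4\right) = -148$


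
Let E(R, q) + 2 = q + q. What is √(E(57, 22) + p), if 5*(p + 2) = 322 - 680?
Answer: I*√790/5 ≈ 5.6214*I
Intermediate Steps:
E(R, q) = -2 + 2*q (E(R, q) = -2 + (q + q) = -2 + 2*q)
p = -368/5 (p = -2 + (322 - 680)/5 = -2 + (⅕)*(-358) = -2 - 358/5 = -368/5 ≈ -73.600)
√(E(57, 22) + p) = √((-2 + 2*22) - 368/5) = √((-2 + 44) - 368/5) = √(42 - 368/5) = √(-158/5) = I*√790/5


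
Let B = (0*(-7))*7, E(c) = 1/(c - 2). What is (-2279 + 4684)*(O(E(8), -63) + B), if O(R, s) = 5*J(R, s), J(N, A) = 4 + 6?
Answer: 120250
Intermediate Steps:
J(N, A) = 10
E(c) = 1/(-2 + c)
O(R, s) = 50 (O(R, s) = 5*10 = 50)
B = 0 (B = 0*7 = 0)
(-2279 + 4684)*(O(E(8), -63) + B) = (-2279 + 4684)*(50 + 0) = 2405*50 = 120250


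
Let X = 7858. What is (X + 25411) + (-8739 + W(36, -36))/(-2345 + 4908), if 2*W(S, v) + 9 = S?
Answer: 170519443/5126 ≈ 33266.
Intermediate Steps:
W(S, v) = -9/2 + S/2
(X + 25411) + (-8739 + W(36, -36))/(-2345 + 4908) = (7858 + 25411) + (-8739 + (-9/2 + (1/2)*36))/(-2345 + 4908) = 33269 + (-8739 + (-9/2 + 18))/2563 = 33269 + (-8739 + 27/2)*(1/2563) = 33269 - 17451/2*1/2563 = 33269 - 17451/5126 = 170519443/5126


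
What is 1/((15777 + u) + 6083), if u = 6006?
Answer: 1/27866 ≈ 3.5886e-5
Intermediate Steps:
1/((15777 + u) + 6083) = 1/((15777 + 6006) + 6083) = 1/(21783 + 6083) = 1/27866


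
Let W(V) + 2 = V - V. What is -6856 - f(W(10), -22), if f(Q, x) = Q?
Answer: -6854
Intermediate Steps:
W(V) = -2 (W(V) = -2 + (V - V) = -2 + 0 = -2)
-6856 - f(W(10), -22) = -6856 - 1*(-2) = -6856 + 2 = -6854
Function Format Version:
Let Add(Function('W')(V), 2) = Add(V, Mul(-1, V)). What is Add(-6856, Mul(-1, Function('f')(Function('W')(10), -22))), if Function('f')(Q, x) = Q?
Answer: -6854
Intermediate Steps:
Function('W')(V) = -2 (Function('W')(V) = Add(-2, Add(V, Mul(-1, V))) = Add(-2, 0) = -2)
Add(-6856, Mul(-1, Function('f')(Function('W')(10), -22))) = Add(-6856, Mul(-1, -2)) = Add(-6856, 2) = -6854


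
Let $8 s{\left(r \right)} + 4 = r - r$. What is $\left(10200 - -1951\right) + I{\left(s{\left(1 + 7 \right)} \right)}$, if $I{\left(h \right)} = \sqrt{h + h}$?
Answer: $12151 + i \approx 12151.0 + 1.0 i$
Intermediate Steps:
$s{\left(r \right)} = - \frac{1}{2}$ ($s{\left(r \right)} = - \frac{1}{2} + \frac{r - r}{8} = - \frac{1}{2} + \frac{1}{8} \cdot 0 = - \frac{1}{2} + 0 = - \frac{1}{2}$)
$I{\left(h \right)} = \sqrt{2} \sqrt{h}$ ($I{\left(h \right)} = \sqrt{2 h} = \sqrt{2} \sqrt{h}$)
$\left(10200 - -1951\right) + I{\left(s{\left(1 + 7 \right)} \right)} = \left(10200 - -1951\right) + \sqrt{2} \sqrt{- \frac{1}{2}} = \left(10200 + 1951\right) + \sqrt{2} \frac{i \sqrt{2}}{2} = 12151 + i$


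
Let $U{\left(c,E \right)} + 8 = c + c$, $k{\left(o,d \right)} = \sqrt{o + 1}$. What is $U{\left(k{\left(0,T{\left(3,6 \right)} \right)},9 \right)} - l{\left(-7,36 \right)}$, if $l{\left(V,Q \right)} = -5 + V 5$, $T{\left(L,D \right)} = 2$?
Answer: $34$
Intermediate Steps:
$k{\left(o,d \right)} = \sqrt{1 + o}$
$U{\left(c,E \right)} = -8 + 2 c$ ($U{\left(c,E \right)} = -8 + \left(c + c\right) = -8 + 2 c$)
$l{\left(V,Q \right)} = -5 + 5 V$
$U{\left(k{\left(0,T{\left(3,6 \right)} \right)},9 \right)} - l{\left(-7,36 \right)} = \left(-8 + 2 \sqrt{1 + 0}\right) - \left(-5 + 5 \left(-7\right)\right) = \left(-8 + 2 \sqrt{1}\right) - \left(-5 - 35\right) = \left(-8 + 2 \cdot 1\right) - -40 = \left(-8 + 2\right) + 40 = -6 + 40 = 34$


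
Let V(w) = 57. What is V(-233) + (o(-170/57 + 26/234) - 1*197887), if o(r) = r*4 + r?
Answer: -33831385/171 ≈ -1.9784e+5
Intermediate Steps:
o(r) = 5*r (o(r) = 4*r + r = 5*r)
V(-233) + (o(-170/57 + 26/234) - 1*197887) = 57 + (5*(-170/57 + 26/234) - 1*197887) = 57 + (5*(-170*1/57 + 26*(1/234)) - 197887) = 57 + (5*(-170/57 + ⅑) - 197887) = 57 + (5*(-491/171) - 197887) = 57 + (-2455/171 - 197887) = 57 - 33841132/171 = -33831385/171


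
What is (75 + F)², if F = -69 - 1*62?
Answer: 3136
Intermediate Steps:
F = -131 (F = -69 - 62 = -131)
(75 + F)² = (75 - 131)² = (-56)² = 3136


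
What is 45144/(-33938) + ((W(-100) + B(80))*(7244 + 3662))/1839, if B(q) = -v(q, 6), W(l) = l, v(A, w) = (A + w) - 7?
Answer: -33167950514/31205991 ≈ -1062.9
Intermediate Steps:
v(A, w) = -7 + A + w
B(q) = 1 - q (B(q) = -(-7 + q + 6) = -(-1 + q) = 1 - q)
45144/(-33938) + ((W(-100) + B(80))*(7244 + 3662))/1839 = 45144/(-33938) + ((-100 + (1 - 1*80))*(7244 + 3662))/1839 = 45144*(-1/33938) + ((-100 + (1 - 80))*10906)*(1/1839) = -22572/16969 + ((-100 - 79)*10906)*(1/1839) = -22572/16969 - 179*10906*(1/1839) = -22572/16969 - 1952174*1/1839 = -22572/16969 - 1952174/1839 = -33167950514/31205991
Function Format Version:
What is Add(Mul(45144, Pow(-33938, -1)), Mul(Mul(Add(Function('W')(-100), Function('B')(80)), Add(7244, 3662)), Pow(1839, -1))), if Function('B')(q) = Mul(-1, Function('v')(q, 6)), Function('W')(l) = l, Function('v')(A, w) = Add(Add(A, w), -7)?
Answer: Rational(-33167950514, 31205991) ≈ -1062.9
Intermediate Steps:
Function('v')(A, w) = Add(-7, A, w)
Function('B')(q) = Add(1, Mul(-1, q)) (Function('B')(q) = Mul(-1, Add(-7, q, 6)) = Mul(-1, Add(-1, q)) = Add(1, Mul(-1, q)))
Add(Mul(45144, Pow(-33938, -1)), Mul(Mul(Add(Function('W')(-100), Function('B')(80)), Add(7244, 3662)), Pow(1839, -1))) = Add(Mul(45144, Pow(-33938, -1)), Mul(Mul(Add(-100, Add(1, Mul(-1, 80))), Add(7244, 3662)), Pow(1839, -1))) = Add(Mul(45144, Rational(-1, 33938)), Mul(Mul(Add(-100, Add(1, -80)), 10906), Rational(1, 1839))) = Add(Rational(-22572, 16969), Mul(Mul(Add(-100, -79), 10906), Rational(1, 1839))) = Add(Rational(-22572, 16969), Mul(Mul(-179, 10906), Rational(1, 1839))) = Add(Rational(-22572, 16969), Mul(-1952174, Rational(1, 1839))) = Add(Rational(-22572, 16969), Rational(-1952174, 1839)) = Rational(-33167950514, 31205991)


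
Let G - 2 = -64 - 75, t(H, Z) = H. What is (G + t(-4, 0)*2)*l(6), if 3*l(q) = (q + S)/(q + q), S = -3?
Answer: -145/12 ≈ -12.083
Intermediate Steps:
G = -137 (G = 2 + (-64 - 75) = 2 - 139 = -137)
l(q) = (-3 + q)/(6*q) (l(q) = ((q - 3)/(q + q))/3 = ((-3 + q)/((2*q)))/3 = ((-3 + q)*(1/(2*q)))/3 = ((-3 + q)/(2*q))/3 = (-3 + q)/(6*q))
(G + t(-4, 0)*2)*l(6) = (-137 - 4*2)*((⅙)*(-3 + 6)/6) = (-137 - 8)*((⅙)*(⅙)*3) = -145*1/12 = -145/12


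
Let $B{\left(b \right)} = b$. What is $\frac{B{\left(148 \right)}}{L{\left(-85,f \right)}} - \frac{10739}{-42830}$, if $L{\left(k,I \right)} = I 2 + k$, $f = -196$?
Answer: $- \frac{1216337}{20429910} \approx -0.059537$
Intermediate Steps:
$L{\left(k,I \right)} = k + 2 I$ ($L{\left(k,I \right)} = 2 I + k = k + 2 I$)
$\frac{B{\left(148 \right)}}{L{\left(-85,f \right)}} - \frac{10739}{-42830} = \frac{148}{-85 + 2 \left(-196\right)} - \frac{10739}{-42830} = \frac{148}{-85 - 392} - - \frac{10739}{42830} = \frac{148}{-477} + \frac{10739}{42830} = 148 \left(- \frac{1}{477}\right) + \frac{10739}{42830} = - \frac{148}{477} + \frac{10739}{42830} = - \frac{1216337}{20429910}$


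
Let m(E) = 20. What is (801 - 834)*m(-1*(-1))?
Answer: -660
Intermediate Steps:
(801 - 834)*m(-1*(-1)) = (801 - 834)*20 = -33*20 = -660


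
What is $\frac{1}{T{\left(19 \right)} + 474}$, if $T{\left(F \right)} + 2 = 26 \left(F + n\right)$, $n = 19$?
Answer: $\frac{1}{1460} \approx 0.00068493$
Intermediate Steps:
$T{\left(F \right)} = 492 + 26 F$ ($T{\left(F \right)} = -2 + 26 \left(F + 19\right) = -2 + 26 \left(19 + F\right) = -2 + \left(494 + 26 F\right) = 492 + 26 F$)
$\frac{1}{T{\left(19 \right)} + 474} = \frac{1}{\left(492 + 26 \cdot 19\right) + 474} = \frac{1}{\left(492 + 494\right) + 474} = \frac{1}{986 + 474} = \frac{1}{1460}$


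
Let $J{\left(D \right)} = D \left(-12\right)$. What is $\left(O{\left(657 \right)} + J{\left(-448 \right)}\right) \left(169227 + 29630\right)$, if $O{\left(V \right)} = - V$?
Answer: $938406183$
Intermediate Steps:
$J{\left(D \right)} = - 12 D$
$\left(O{\left(657 \right)} + J{\left(-448 \right)}\right) \left(169227 + 29630\right) = \left(\left(-1\right) 657 - -5376\right) \left(169227 + 29630\right) = \left(-657 + 5376\right) 198857 = 4719 \cdot 198857 = 938406183$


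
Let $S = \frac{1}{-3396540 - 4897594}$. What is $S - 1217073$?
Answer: $- \frac{10094566549783}{8294134} \approx -1.2171 \cdot 10^{6}$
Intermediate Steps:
$S = - \frac{1}{8294134}$ ($S = \frac{1}{-8294134} = - \frac{1}{8294134} \approx -1.2057 \cdot 10^{-7}$)
$S - 1217073 = - \frac{1}{8294134} - 1217073 = - \frac{10094566549783}{8294134}$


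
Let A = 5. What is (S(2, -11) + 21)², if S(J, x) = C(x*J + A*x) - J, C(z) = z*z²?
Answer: 208405032196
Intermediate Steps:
C(z) = z³
S(J, x) = (5*x + J*x)³ - J (S(J, x) = (x*J + 5*x)³ - J = (J*x + 5*x)³ - J = (5*x + J*x)³ - J)
(S(2, -11) + 21)² = ((-1*2 + (-11)³*(5 + 2)³) + 21)² = ((-2 - 1331*7³) + 21)² = ((-2 - 1331*343) + 21)² = ((-2 - 456533) + 21)² = (-456535 + 21)² = (-456514)² = 208405032196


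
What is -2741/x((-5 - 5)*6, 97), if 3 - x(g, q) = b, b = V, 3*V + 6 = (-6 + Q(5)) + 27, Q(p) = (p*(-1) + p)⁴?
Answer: 2741/2 ≈ 1370.5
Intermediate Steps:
Q(p) = 0 (Q(p) = (-p + p)⁴ = 0⁴ = 0)
V = 5 (V = -2 + ((-6 + 0) + 27)/3 = -2 + (-6 + 27)/3 = -2 + (⅓)*21 = -2 + 7 = 5)
b = 5
x(g, q) = -2 (x(g, q) = 3 - 1*5 = 3 - 5 = -2)
-2741/x((-5 - 5)*6, 97) = -2741/(-2) = -2741*(-½) = 2741/2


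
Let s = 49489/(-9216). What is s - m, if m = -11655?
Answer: 107362991/9216 ≈ 11650.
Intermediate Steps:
s = -49489/9216 (s = 49489*(-1/9216) = -49489/9216 ≈ -5.3699)
s - m = -49489/9216 - 1*(-11655) = -49489/9216 + 11655 = 107362991/9216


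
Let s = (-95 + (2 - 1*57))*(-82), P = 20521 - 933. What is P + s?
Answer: 31888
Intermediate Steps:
P = 19588
s = 12300 (s = (-95 + (2 - 57))*(-82) = (-95 - 55)*(-82) = -150*(-82) = 12300)
P + s = 19588 + 12300 = 31888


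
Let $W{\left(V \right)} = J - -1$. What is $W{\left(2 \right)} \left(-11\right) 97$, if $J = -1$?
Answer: $0$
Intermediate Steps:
$W{\left(V \right)} = 0$ ($W{\left(V \right)} = -1 - -1 = -1 + 1 = 0$)
$W{\left(2 \right)} \left(-11\right) 97 = 0 \left(-11\right) 97 = 0 \cdot 97 = 0$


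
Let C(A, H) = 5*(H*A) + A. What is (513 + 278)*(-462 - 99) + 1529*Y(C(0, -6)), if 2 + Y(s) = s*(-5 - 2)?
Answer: -446809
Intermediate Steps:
C(A, H) = A + 5*A*H (C(A, H) = 5*(A*H) + A = 5*A*H + A = A + 5*A*H)
Y(s) = -2 - 7*s (Y(s) = -2 + s*(-5 - 2) = -2 + s*(-7) = -2 - 7*s)
(513 + 278)*(-462 - 99) + 1529*Y(C(0, -6)) = (513 + 278)*(-462 - 99) + 1529*(-2 - 0*(1 + 5*(-6))) = 791*(-561) + 1529*(-2 - 0*(1 - 30)) = -443751 + 1529*(-2 - 0*(-29)) = -443751 + 1529*(-2 - 7*0) = -443751 + 1529*(-2 + 0) = -443751 + 1529*(-2) = -443751 - 3058 = -446809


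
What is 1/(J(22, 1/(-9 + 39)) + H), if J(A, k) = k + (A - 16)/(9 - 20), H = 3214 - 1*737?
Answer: 330/817241 ≈ 0.00040380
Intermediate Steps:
H = 2477 (H = 3214 - 737 = 2477)
J(A, k) = 16/11 + k - A/11 (J(A, k) = k + (-16 + A)/(-11) = k + (-16 + A)*(-1/11) = k + (16/11 - A/11) = 16/11 + k - A/11)
1/(J(22, 1/(-9 + 39)) + H) = 1/((16/11 + 1/(-9 + 39) - 1/11*22) + 2477) = 1/((16/11 + 1/30 - 2) + 2477) = 1/(-169/330 + 2477) = 1/(817241/330) = 330/817241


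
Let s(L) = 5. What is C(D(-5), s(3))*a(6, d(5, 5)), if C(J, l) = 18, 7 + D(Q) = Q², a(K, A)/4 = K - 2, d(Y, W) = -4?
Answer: 288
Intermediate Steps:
a(K, A) = -8 + 4*K (a(K, A) = 4*(K - 2) = 4*(-2 + K) = -8 + 4*K)
D(Q) = -7 + Q²
C(D(-5), s(3))*a(6, d(5, 5)) = 18*(-8 + 4*6) = 18*(-8 + 24) = 18*16 = 288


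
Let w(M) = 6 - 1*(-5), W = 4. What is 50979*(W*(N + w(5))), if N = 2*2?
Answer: 3058740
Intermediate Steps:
N = 4
w(M) = 11 (w(M) = 6 + 5 = 11)
50979*(W*(N + w(5))) = 50979*(4*(4 + 11)) = 50979*(4*15) = 50979*60 = 3058740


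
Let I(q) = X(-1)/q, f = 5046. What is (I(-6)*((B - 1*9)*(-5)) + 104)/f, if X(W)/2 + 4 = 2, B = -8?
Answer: 241/7569 ≈ 0.031840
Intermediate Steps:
X(W) = -4 (X(W) = -8 + 2*2 = -8 + 4 = -4)
I(q) = -4/q
(I(-6)*((B - 1*9)*(-5)) + 104)/f = ((-4/(-6))*((-8 - 1*9)*(-5)) + 104)/5046 = ((-4*(-⅙))*((-8 - 9)*(-5)) + 104)*(1/5046) = (2*(-17*(-5))/3 + 104)*(1/5046) = ((⅔)*85 + 104)*(1/5046) = (170/3 + 104)*(1/5046) = (482/3)*(1/5046) = 241/7569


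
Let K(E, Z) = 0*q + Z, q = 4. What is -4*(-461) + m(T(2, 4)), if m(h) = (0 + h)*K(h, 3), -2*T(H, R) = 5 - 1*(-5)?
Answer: 1829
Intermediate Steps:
K(E, Z) = Z (K(E, Z) = 0*4 + Z = 0 + Z = Z)
T(H, R) = -5 (T(H, R) = -(5 - 1*(-5))/2 = -(5 + 5)/2 = -½*10 = -5)
m(h) = 3*h (m(h) = (0 + h)*3 = h*3 = 3*h)
-4*(-461) + m(T(2, 4)) = -4*(-461) + 3*(-5) = 1844 - 15 = 1829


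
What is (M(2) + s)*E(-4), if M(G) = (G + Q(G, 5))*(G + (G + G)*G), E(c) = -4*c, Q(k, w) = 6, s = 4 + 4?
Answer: 1408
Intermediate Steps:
s = 8
M(G) = (6 + G)*(G + 2*G²) (M(G) = (G + 6)*(G + (G + G)*G) = (6 + G)*(G + (2*G)*G) = (6 + G)*(G + 2*G²))
(M(2) + s)*E(-4) = (2*(6 + 2*2² + 13*2) + 8)*(-4*(-4)) = (2*(6 + 2*4 + 26) + 8)*16 = (2*(6 + 8 + 26) + 8)*16 = (2*40 + 8)*16 = (80 + 8)*16 = 88*16 = 1408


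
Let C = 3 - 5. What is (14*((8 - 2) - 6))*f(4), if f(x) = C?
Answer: 0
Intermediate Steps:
C = -2
f(x) = -2
(14*((8 - 2) - 6))*f(4) = (14*((8 - 2) - 6))*(-2) = (14*(6 - 6))*(-2) = (14*0)*(-2) = 0*(-2) = 0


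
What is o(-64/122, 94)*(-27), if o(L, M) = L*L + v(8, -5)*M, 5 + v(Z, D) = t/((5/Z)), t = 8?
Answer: -368450262/18605 ≈ -19804.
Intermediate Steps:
v(Z, D) = -5 + 8*Z/5 (v(Z, D) = -5 + 8/((5/Z)) = -5 + 8*(Z/5) = -5 + 8*Z/5)
o(L, M) = L² + 39*M/5 (o(L, M) = L*L + (-5 + (8/5)*8)*M = L² + (-5 + 64/5)*M = L² + 39*M/5)
o(-64/122, 94)*(-27) = ((-64/122)² + (39/5)*94)*(-27) = ((-64*1/122)² + 3666/5)*(-27) = ((-32/61)² + 3666/5)*(-27) = (1024/3721 + 3666/5)*(-27) = (13646306/18605)*(-27) = -368450262/18605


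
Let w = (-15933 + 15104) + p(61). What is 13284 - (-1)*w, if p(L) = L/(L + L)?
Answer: 24911/2 ≈ 12456.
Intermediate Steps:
p(L) = 1/2 (p(L) = L/((2*L)) = (1/(2*L))*L = 1/2)
w = -1657/2 (w = (-15933 + 15104) + 1/2 = -829 + 1/2 = -1657/2 ≈ -828.50)
13284 - (-1)*w = 13284 - (-1)*(-1657)/2 = 13284 - 1*1657/2 = 13284 - 1657/2 = 24911/2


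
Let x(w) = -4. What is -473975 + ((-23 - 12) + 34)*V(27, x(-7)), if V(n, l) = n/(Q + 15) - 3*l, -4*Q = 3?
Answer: -9005789/19 ≈ -4.7399e+5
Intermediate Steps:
Q = -¾ (Q = -¼*3 = -¾ ≈ -0.75000)
V(n, l) = -3*l + 4*n/57 (V(n, l) = n/(-¾ + 15) - 3*l = n/(57/4) - 3*l = 4*n/57 - 3*l = -3*l + 4*n/57)
-473975 + ((-23 - 12) + 34)*V(27, x(-7)) = -473975 + ((-23 - 12) + 34)*(-3*(-4) + (4/57)*27) = -473975 + (-35 + 34)*(12 + 36/19) = -473975 - 1*264/19 = -473975 - 264/19 = -9005789/19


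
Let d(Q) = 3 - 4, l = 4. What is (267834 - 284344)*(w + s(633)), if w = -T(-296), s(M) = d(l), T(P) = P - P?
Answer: 16510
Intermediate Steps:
d(Q) = -1
T(P) = 0
s(M) = -1
w = 0 (w = -1*0 = 0)
(267834 - 284344)*(w + s(633)) = (267834 - 284344)*(0 - 1) = -16510*(-1) = 16510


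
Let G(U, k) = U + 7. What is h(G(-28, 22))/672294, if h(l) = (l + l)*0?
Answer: 0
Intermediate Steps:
G(U, k) = 7 + U
h(l) = 0 (h(l) = (2*l)*0 = 0)
h(G(-28, 22))/672294 = 0/672294 = 0*(1/672294) = 0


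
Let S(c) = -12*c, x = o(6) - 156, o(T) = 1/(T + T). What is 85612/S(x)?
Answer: 85612/1871 ≈ 45.757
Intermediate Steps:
o(T) = 1/(2*T)
x = -1871/12 (x = (1/2)/6 - 156 = (1/2)*(1/6) - 156 = 1/12 - 156 = -1871/12 ≈ -155.92)
85612/S(x) = 85612/((-12*(-1871/12))) = 85612/1871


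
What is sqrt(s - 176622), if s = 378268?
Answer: sqrt(201646) ≈ 449.05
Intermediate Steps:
sqrt(s - 176622) = sqrt(378268 - 176622) = sqrt(201646)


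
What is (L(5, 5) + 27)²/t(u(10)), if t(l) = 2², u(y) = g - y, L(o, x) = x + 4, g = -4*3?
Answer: 324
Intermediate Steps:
g = -12
L(o, x) = 4 + x
u(y) = -12 - y
t(l) = 4
(L(5, 5) + 27)²/t(u(10)) = ((4 + 5) + 27)²/4 = (9 + 27)²*(¼) = 36²*(¼) = 1296*(¼) = 324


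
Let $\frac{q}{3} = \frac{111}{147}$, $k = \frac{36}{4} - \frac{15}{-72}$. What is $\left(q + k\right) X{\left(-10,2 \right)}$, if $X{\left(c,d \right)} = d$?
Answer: $\frac{13493}{588} \approx 22.947$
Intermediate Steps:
$k = \frac{221}{24}$ ($k = 36 \cdot \frac{1}{4} - - \frac{5}{24} = 9 + \frac{5}{24} = \frac{221}{24} \approx 9.2083$)
$q = \frac{111}{49}$ ($q = 3 \cdot \frac{111}{147} = 3 \cdot 111 \cdot \frac{1}{147} = 3 \cdot \frac{37}{49} = \frac{111}{49} \approx 2.2653$)
$\left(q + k\right) X{\left(-10,2 \right)} = \left(\frac{111}{49} + \frac{221}{24}\right) 2 = \frac{13493}{1176} \cdot 2 = \frac{13493}{588}$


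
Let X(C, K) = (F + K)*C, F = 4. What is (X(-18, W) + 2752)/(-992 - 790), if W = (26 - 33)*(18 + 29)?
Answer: -391/81 ≈ -4.8272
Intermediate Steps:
W = -329 (W = -7*47 = -329)
X(C, K) = C*(4 + K) (X(C, K) = (4 + K)*C = C*(4 + K))
(X(-18, W) + 2752)/(-992 - 790) = (-18*(4 - 329) + 2752)/(-992 - 790) = (-18*(-325) + 2752)/(-1782) = (5850 + 2752)*(-1/1782) = 8602*(-1/1782) = -391/81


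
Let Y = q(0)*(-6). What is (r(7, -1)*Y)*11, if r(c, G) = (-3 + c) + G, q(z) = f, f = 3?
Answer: -594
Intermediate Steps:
q(z) = 3
r(c, G) = -3 + G + c
Y = -18 (Y = 3*(-6) = -18)
(r(7, -1)*Y)*11 = ((-3 - 1 + 7)*(-18))*11 = (3*(-18))*11 = -54*11 = -594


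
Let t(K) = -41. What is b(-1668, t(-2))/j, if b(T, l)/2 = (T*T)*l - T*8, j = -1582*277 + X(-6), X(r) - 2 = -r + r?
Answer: 57028920/109553 ≈ 520.56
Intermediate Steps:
X(r) = 2 (X(r) = 2 + (-r + r) = 2 + 0 = 2)
j = -438212 (j = -1582*277 + 2 = -438214 + 2 = -438212)
b(T, l) = -16*T + 2*l*T**2 (b(T, l) = 2*((T*T)*l - T*8) = 2*(T**2*l - 8*T) = 2*(l*T**2 - 8*T) = 2*(-8*T + l*T**2) = -16*T + 2*l*T**2)
b(-1668, t(-2))/j = (2*(-1668)*(-8 - 1668*(-41)))/(-438212) = (2*(-1668)*(-8 + 68388))*(-1/438212) = (2*(-1668)*68380)*(-1/438212) = -228115680*(-1/438212) = 57028920/109553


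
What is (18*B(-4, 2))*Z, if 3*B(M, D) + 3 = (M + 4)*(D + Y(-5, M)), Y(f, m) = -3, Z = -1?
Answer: 18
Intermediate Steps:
B(M, D) = -1 + (-3 + D)*(4 + M)/3 (B(M, D) = -1 + ((M + 4)*(D - 3))/3 = -1 + ((4 + M)*(-3 + D))/3 = -1 + ((-3 + D)*(4 + M))/3 = -1 + (-3 + D)*(4 + M)/3)
(18*B(-4, 2))*Z = (18*(-5 - 1*(-4) + (4/3)*2 + (⅓)*2*(-4)))*(-1) = (18*(-5 + 4 + 8/3 - 8/3))*(-1) = (18*(-1))*(-1) = -18*(-1) = 18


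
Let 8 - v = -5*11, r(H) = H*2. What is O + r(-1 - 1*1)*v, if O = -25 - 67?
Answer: -344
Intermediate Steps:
r(H) = 2*H
O = -92
v = 63 (v = 8 - (-5)*11 = 8 - 1*(-55) = 8 + 55 = 63)
O + r(-1 - 1*1)*v = -92 + (2*(-1 - 1*1))*63 = -92 + (2*(-1 - 1))*63 = -92 + (2*(-2))*63 = -92 - 4*63 = -92 - 252 = -344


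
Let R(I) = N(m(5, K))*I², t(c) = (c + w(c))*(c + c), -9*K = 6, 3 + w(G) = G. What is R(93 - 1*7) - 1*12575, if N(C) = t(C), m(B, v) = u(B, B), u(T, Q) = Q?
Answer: 505145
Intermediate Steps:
w(G) = -3 + G
K = -⅔ (K = -⅑*6 = -⅔ ≈ -0.66667)
t(c) = 2*c*(-3 + 2*c) (t(c) = (c + (-3 + c))*(c + c) = (-3 + 2*c)*(2*c) = 2*c*(-3 + 2*c))
m(B, v) = B
N(C) = 2*C*(-3 + 2*C)
R(I) = 70*I² (R(I) = (2*5*(-3 + 2*5))*I² = (2*5*(-3 + 10))*I² = (2*5*7)*I² = 70*I²)
R(93 - 1*7) - 1*12575 = 70*(93 - 1*7)² - 1*12575 = 70*(93 - 7)² - 12575 = 70*86² - 12575 = 70*7396 - 12575 = 517720 - 12575 = 505145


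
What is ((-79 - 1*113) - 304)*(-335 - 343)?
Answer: 336288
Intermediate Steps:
((-79 - 1*113) - 304)*(-335 - 343) = ((-79 - 113) - 304)*(-678) = (-192 - 304)*(-678) = -496*(-678) = 336288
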